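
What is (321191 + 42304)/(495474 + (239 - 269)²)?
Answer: 121165/165458 ≈ 0.73230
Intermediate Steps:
(321191 + 42304)/(495474 + (239 - 269)²) = 363495/(495474 + (-30)²) = 363495/(495474 + 900) = 363495/496374 = 363495*(1/496374) = 121165/165458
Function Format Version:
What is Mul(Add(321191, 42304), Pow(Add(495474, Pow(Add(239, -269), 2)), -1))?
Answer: Rational(121165, 165458) ≈ 0.73230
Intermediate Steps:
Mul(Add(321191, 42304), Pow(Add(495474, Pow(Add(239, -269), 2)), -1)) = Mul(363495, Pow(Add(495474, Pow(-30, 2)), -1)) = Mul(363495, Pow(Add(495474, 900), -1)) = Mul(363495, Pow(496374, -1)) = Mul(363495, Rational(1, 496374)) = Rational(121165, 165458)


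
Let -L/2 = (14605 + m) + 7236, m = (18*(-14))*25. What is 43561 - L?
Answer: 74643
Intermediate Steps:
m = -6300 (m = -252*25 = -6300)
L = -31082 (L = -2*((14605 - 6300) + 7236) = -2*(8305 + 7236) = -2*15541 = -31082)
43561 - L = 43561 - 1*(-31082) = 43561 + 31082 = 74643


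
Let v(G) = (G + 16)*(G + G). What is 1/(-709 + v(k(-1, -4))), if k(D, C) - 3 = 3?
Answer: -1/445 ≈ -0.0022472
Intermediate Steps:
k(D, C) = 6 (k(D, C) = 3 + 3 = 6)
v(G) = 2*G*(16 + G) (v(G) = (16 + G)*(2*G) = 2*G*(16 + G))
1/(-709 + v(k(-1, -4))) = 1/(-709 + 2*6*(16 + 6)) = 1/(-709 + 2*6*22) = 1/(-709 + 264) = 1/(-445) = -1/445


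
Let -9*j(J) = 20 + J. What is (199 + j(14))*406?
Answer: 713342/9 ≈ 79260.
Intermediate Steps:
j(J) = -20/9 - J/9 (j(J) = -(20 + J)/9 = -20/9 - J/9)
(199 + j(14))*406 = (199 + (-20/9 - ⅑*14))*406 = (199 + (-20/9 - 14/9))*406 = (199 - 34/9)*406 = (1757/9)*406 = 713342/9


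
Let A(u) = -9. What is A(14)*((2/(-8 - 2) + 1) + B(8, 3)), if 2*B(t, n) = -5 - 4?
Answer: 333/10 ≈ 33.300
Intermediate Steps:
B(t, n) = -9/2 (B(t, n) = (-5 - 4)/2 = (1/2)*(-9) = -9/2)
A(14)*((2/(-8 - 2) + 1) + B(8, 3)) = -9*((2/(-8 - 2) + 1) - 9/2) = -9*((2/(-10) + 1) - 9/2) = -9*((-1/10*2 + 1) - 9/2) = -9*((-1/5 + 1) - 9/2) = -9*(4/5 - 9/2) = -9*(-37/10) = 333/10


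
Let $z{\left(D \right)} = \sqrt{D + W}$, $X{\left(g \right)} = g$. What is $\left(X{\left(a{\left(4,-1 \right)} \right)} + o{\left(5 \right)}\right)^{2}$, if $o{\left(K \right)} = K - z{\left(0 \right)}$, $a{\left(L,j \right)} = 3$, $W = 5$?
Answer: $\left(8 - \sqrt{5}\right)^{2} \approx 33.223$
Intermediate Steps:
$z{\left(D \right)} = \sqrt{5 + D}$ ($z{\left(D \right)} = \sqrt{D + 5} = \sqrt{5 + D}$)
$o{\left(K \right)} = K - \sqrt{5}$ ($o{\left(K \right)} = K - \sqrt{5 + 0} = K - \sqrt{5}$)
$\left(X{\left(a{\left(4,-1 \right)} \right)} + o{\left(5 \right)}\right)^{2} = \left(3 + \left(5 - \sqrt{5}\right)\right)^{2} = \left(8 - \sqrt{5}\right)^{2}$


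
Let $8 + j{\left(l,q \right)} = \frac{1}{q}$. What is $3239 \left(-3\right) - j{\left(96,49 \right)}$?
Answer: $- \frac{475742}{49} \approx -9709.0$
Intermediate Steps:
$j{\left(l,q \right)} = -8 + \frac{1}{q}$
$3239 \left(-3\right) - j{\left(96,49 \right)} = 3239 \left(-3\right) - \left(-8 + \frac{1}{49}\right) = -9717 - \left(-8 + \frac{1}{49}\right) = -9717 - - \frac{391}{49} = -9717 + \frac{391}{49} = - \frac{475742}{49}$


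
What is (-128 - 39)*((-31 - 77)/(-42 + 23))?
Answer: -18036/19 ≈ -949.26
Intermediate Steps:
(-128 - 39)*((-31 - 77)/(-42 + 23)) = -(-18036)/(-19) = -(-18036)*(-1)/19 = -167*108/19 = -18036/19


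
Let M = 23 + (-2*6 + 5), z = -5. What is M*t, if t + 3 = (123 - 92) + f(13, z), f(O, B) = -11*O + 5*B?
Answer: -2240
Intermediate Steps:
M = 16 (M = 23 + (-12 + 5) = 23 - 7 = 16)
t = -140 (t = -3 + ((123 - 92) + (-11*13 + 5*(-5))) = -3 + (31 + (-143 - 25)) = -3 + (31 - 168) = -3 - 137 = -140)
M*t = 16*(-140) = -2240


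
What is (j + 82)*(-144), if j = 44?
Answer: -18144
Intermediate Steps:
(j + 82)*(-144) = (44 + 82)*(-144) = 126*(-144) = -18144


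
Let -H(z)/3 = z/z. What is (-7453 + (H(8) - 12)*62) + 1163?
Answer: -7220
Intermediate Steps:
H(z) = -3 (H(z) = -3*z/z = -3*1 = -3)
(-7453 + (H(8) - 12)*62) + 1163 = (-7453 + (-3 - 12)*62) + 1163 = (-7453 - 15*62) + 1163 = (-7453 - 930) + 1163 = -8383 + 1163 = -7220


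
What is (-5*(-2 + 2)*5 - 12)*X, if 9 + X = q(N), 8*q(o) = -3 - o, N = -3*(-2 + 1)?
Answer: 117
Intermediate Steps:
N = 3 (N = -3*(-1) = 3)
q(o) = -3/8 - o/8 (q(o) = (-3 - o)/8 = -3/8 - o/8)
X = -39/4 (X = -9 + (-3/8 - 1/8*3) = -9 + (-3/8 - 3/8) = -9 - 3/4 = -39/4 ≈ -9.7500)
(-5*(-2 + 2)*5 - 12)*X = (-5*(-2 + 2)*5 - 12)*(-39/4) = (-5*0*5 - 12)*(-39/4) = (0*5 - 12)*(-39/4) = (0 - 12)*(-39/4) = -12*(-39/4) = 117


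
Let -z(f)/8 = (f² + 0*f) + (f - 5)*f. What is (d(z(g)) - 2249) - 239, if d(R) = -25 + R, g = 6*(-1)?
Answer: -3329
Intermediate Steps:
g = -6
z(f) = -8*f² - 8*f*(-5 + f) (z(f) = -8*((f² + 0*f) + (f - 5)*f) = -8*((f² + 0) + (-5 + f)*f) = -8*(f² + f*(-5 + f)) = -8*f² - 8*f*(-5 + f))
(d(z(g)) - 2249) - 239 = ((-25 + 8*(-6)*(5 - 2*(-6))) - 2249) - 239 = ((-25 + 8*(-6)*(5 + 12)) - 2249) - 239 = ((-25 + 8*(-6)*17) - 2249) - 239 = ((-25 - 816) - 2249) - 239 = (-841 - 2249) - 239 = -3090 - 239 = -3329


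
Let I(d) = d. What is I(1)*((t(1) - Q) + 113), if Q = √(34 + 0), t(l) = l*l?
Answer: 114 - √34 ≈ 108.17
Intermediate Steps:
t(l) = l²
Q = √34 ≈ 5.8309
I(1)*((t(1) - Q) + 113) = 1*((1² - √34) + 113) = 1*((1 - √34) + 113) = 1*(114 - √34) = 114 - √34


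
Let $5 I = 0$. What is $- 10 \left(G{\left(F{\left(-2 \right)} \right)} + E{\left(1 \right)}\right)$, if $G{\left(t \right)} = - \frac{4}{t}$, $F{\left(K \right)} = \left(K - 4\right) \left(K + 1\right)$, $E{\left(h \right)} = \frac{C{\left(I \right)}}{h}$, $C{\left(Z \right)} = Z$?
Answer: $\frac{20}{3} \approx 6.6667$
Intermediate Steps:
$I = 0$ ($I = \frac{1}{5} \cdot 0 = 0$)
$E{\left(h \right)} = 0$ ($E{\left(h \right)} = \frac{0}{h} = 0$)
$F{\left(K \right)} = \left(1 + K\right) \left(-4 + K\right)$ ($F{\left(K \right)} = \left(-4 + K\right) \left(1 + K\right) = \left(1 + K\right) \left(-4 + K\right)$)
$- 10 \left(G{\left(F{\left(-2 \right)} \right)} + E{\left(1 \right)}\right) = - 10 \left(- \frac{4}{-4 + \left(-2\right)^{2} - -6} + 0\right) = - 10 \left(- \frac{4}{-4 + 4 + 6} + 0\right) = - 10 \left(- \frac{4}{6} + 0\right) = - 10 \left(\left(-4\right) \frac{1}{6} + 0\right) = - 10 \left(- \frac{2}{3} + 0\right) = \left(-10\right) \left(- \frac{2}{3}\right) = \frac{20}{3}$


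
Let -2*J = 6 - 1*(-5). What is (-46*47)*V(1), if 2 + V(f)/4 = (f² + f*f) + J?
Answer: 47564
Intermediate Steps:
J = -11/2 (J = -(6 - 1*(-5))/2 = -(6 + 5)/2 = -½*11 = -11/2 ≈ -5.5000)
V(f) = -30 + 8*f² (V(f) = -8 + 4*((f² + f*f) - 11/2) = -8 + 4*((f² + f²) - 11/2) = -8 + 4*(2*f² - 11/2) = -8 + 4*(-11/2 + 2*f²) = -8 + (-22 + 8*f²) = -30 + 8*f²)
(-46*47)*V(1) = (-46*47)*(-30 + 8*1²) = -2162*(-30 + 8*1) = -2162*(-30 + 8) = -2162*(-22) = 47564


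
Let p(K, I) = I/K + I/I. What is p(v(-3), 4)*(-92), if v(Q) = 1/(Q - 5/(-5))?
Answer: 644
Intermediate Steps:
v(Q) = 1/(1 + Q) (v(Q) = 1/(Q - 5*(-1/5)) = 1/(Q + 1) = 1/(1 + Q))
p(K, I) = 1 + I/K (p(K, I) = I/K + 1 = 1 + I/K)
p(v(-3), 4)*(-92) = ((4 + 1/(1 - 3))/(1/(1 - 3)))*(-92) = ((4 + 1/(-2))/(1/(-2)))*(-92) = ((4 - 1/2)/(-1/2))*(-92) = -2*7/2*(-92) = -7*(-92) = 644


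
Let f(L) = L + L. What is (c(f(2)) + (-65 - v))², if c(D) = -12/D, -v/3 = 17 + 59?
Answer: 25600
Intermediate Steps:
f(L) = 2*L
v = -228 (v = -3*(17 + 59) = -3*76 = -228)
(c(f(2)) + (-65 - v))² = (-12/(2*2) + (-65 - 1*(-228)))² = (-12/4 + (-65 + 228))² = (-12*¼ + 163)² = (-3 + 163)² = 160² = 25600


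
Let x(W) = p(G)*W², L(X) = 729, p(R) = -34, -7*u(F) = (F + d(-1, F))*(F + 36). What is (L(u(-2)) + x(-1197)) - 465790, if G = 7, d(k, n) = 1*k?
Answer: -49180567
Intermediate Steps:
d(k, n) = k
u(F) = -(-1 + F)*(36 + F)/7 (u(F) = -(F - 1)*(F + 36)/7 = -(-1 + F)*(36 + F)/7)
x(W) = -34*W²
(L(u(-2)) + x(-1197)) - 465790 = (729 - 34*(-1197)²) - 465790 = (729 - 34*1432809) - 465790 = (729 - 48715506) - 465790 = -48714777 - 465790 = -49180567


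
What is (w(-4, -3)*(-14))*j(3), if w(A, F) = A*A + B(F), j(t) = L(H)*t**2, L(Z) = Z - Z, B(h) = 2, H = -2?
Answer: 0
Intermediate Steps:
L(Z) = 0
j(t) = 0 (j(t) = 0*t**2 = 0)
w(A, F) = 2 + A**2 (w(A, F) = A*A + 2 = A**2 + 2 = 2 + A**2)
(w(-4, -3)*(-14))*j(3) = ((2 + (-4)**2)*(-14))*0 = ((2 + 16)*(-14))*0 = (18*(-14))*0 = -252*0 = 0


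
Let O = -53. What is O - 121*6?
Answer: -779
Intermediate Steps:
O - 121*6 = -53 - 121*6 = -53 - 726 = -779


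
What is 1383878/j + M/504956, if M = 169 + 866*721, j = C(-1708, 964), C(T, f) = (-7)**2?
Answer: 698828102563/24742844 ≈ 28244.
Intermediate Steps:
C(T, f) = 49
j = 49
M = 624555 (M = 169 + 624386 = 624555)
1383878/j + M/504956 = 1383878/49 + 624555/504956 = 698828102563/24742844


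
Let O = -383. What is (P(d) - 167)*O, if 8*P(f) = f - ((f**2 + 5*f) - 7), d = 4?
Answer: 521263/8 ≈ 65158.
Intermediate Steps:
P(f) = 7/8 - f/2 - f**2/8 (P(f) = (f - ((f**2 + 5*f) - 7))/8 = (f - (-7 + f**2 + 5*f))/8 = (f + (7 - f**2 - 5*f))/8 = (7 - f**2 - 4*f)/8 = 7/8 - f/2 - f**2/8)
(P(d) - 167)*O = ((7/8 - 1/2*4 - 1/8*4**2) - 167)*(-383) = ((7/8 - 2 - 1/8*16) - 167)*(-383) = ((7/8 - 2 - 2) - 167)*(-383) = (-25/8 - 167)*(-383) = -1361/8*(-383) = 521263/8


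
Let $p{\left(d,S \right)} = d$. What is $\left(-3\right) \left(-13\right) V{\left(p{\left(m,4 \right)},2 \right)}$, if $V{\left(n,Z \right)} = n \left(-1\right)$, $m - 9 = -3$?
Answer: $-234$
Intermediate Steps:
$m = 6$ ($m = 9 - 3 = 6$)
$V{\left(n,Z \right)} = - n$
$\left(-3\right) \left(-13\right) V{\left(p{\left(m,4 \right)},2 \right)} = \left(-3\right) \left(-13\right) \left(\left(-1\right) 6\right) = 39 \left(-6\right) = -234$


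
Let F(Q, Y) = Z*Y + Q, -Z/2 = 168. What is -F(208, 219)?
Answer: 73376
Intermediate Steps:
Z = -336 (Z = -2*168 = -336)
F(Q, Y) = Q - 336*Y (F(Q, Y) = -336*Y + Q = Q - 336*Y)
-F(208, 219) = -(208 - 336*219) = -(208 - 73584) = -1*(-73376) = 73376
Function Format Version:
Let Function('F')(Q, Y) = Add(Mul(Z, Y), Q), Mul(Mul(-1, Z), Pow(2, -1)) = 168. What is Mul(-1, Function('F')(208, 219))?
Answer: 73376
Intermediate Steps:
Z = -336 (Z = Mul(-2, 168) = -336)
Function('F')(Q, Y) = Add(Q, Mul(-336, Y)) (Function('F')(Q, Y) = Add(Mul(-336, Y), Q) = Add(Q, Mul(-336, Y)))
Mul(-1, Function('F')(208, 219)) = Mul(-1, Add(208, Mul(-336, 219))) = Mul(-1, Add(208, -73584)) = Mul(-1, -73376) = 73376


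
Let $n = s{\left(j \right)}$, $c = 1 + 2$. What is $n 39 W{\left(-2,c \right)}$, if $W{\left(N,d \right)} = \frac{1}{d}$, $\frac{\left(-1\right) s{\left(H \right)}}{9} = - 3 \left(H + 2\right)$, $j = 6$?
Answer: $2808$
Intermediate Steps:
$c = 3$
$s{\left(H \right)} = 54 + 27 H$ ($s{\left(H \right)} = - 9 \left(- 3 \left(H + 2\right)\right) = - 9 \left(- 3 \left(2 + H\right)\right) = - 9 \left(-6 - 3 H\right) = 54 + 27 H$)
$n = 216$ ($n = 54 + 27 \cdot 6 = 54 + 162 = 216$)
$n 39 W{\left(-2,c \right)} = \frac{216 \cdot 39}{3} = 8424 \cdot \frac{1}{3} = 2808$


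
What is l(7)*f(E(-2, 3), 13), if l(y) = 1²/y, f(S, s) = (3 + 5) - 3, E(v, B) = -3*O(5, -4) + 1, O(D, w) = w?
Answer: 5/7 ≈ 0.71429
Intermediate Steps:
E(v, B) = 13 (E(v, B) = -3*(-4) + 1 = 12 + 1 = 13)
f(S, s) = 5 (f(S, s) = 8 - 3 = 5)
l(y) = 1/y
l(7)*f(E(-2, 3), 13) = 5/7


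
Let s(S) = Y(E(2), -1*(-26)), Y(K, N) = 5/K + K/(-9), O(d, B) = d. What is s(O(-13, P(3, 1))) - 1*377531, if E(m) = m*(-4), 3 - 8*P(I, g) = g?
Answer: -27182213/72 ≈ -3.7753e+5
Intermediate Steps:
P(I, g) = 3/8 - g/8
E(m) = -4*m
Y(K, N) = 5/K - K/9 (Y(K, N) = 5/K + K*(-⅑) = 5/K - K/9)
s(S) = 19/72 (s(S) = 5/((-4*2)) - (-4)*2/9 = 5/(-8) - ⅑*(-8) = 5*(-⅛) + 8/9 = -5/8 + 8/9 = 19/72)
s(O(-13, P(3, 1))) - 1*377531 = 19/72 - 1*377531 = 19/72 - 377531 = -27182213/72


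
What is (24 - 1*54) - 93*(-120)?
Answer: 11130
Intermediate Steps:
(24 - 1*54) - 93*(-120) = (24 - 54) + 11160 = -30 + 11160 = 11130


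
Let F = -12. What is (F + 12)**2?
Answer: 0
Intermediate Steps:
(F + 12)**2 = (-12 + 12)**2 = 0**2 = 0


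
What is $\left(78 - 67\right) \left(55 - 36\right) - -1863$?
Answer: $2072$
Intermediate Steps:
$\left(78 - 67\right) \left(55 - 36\right) - -1863 = 11 \cdot 19 + 1863 = 209 + 1863 = 2072$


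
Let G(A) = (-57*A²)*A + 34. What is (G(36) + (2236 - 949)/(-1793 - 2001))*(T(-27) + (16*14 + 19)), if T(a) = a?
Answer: -1089677398212/1897 ≈ -5.7442e+8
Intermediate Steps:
G(A) = 34 - 57*A³ (G(A) = -57*A³ + 34 = 34 - 57*A³)
(G(36) + (2236 - 949)/(-1793 - 2001))*(T(-27) + (16*14 + 19)) = ((34 - 57*36³) + (2236 - 949)/(-1793 - 2001))*(-27 + (16*14 + 19)) = ((34 - 57*46656) + 1287/(-3794))*(-27 + (224 + 19)) = ((34 - 2659392) + 1287*(-1/3794))*(-27 + 243) = (-2659358 - 1287/3794)*216 = -10089605539/3794*216 = -1089677398212/1897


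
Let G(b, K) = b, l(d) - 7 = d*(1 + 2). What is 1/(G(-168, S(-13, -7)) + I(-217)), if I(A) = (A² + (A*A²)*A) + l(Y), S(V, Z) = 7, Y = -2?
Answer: 1/2217420843 ≈ 4.5097e-10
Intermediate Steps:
l(d) = 7 + 3*d (l(d) = 7 + d*(1 + 2) = 7 + d*3 = 7 + 3*d)
I(A) = 1 + A² + A⁴ (I(A) = (A² + (A*A²)*A) + (7 + 3*(-2)) = (A² + A³*A) + (7 - 6) = (A² + A⁴) + 1 = 1 + A² + A⁴)
1/(G(-168, S(-13, -7)) + I(-217)) = 1/(-168 + (1 + (-217)² + (-217)⁴)) = 1/(-168 + (1 + 47089 + 2217373921)) = 1/(-168 + 2217421011) = 1/2217420843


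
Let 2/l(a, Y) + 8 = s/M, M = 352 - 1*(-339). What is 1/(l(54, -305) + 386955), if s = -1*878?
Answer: 3203/1239416174 ≈ 2.5843e-6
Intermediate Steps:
s = -878
M = 691 (M = 352 + 339 = 691)
l(a, Y) = -691/3203 (l(a, Y) = 2/(-8 - 878/691) = 2/(-6406/691) = 2*(-691/6406) = -691/3203)
1/(l(54, -305) + 386955) = 1/(-691/3203 + 386955) = 1/(1239416174/3203) = 3203/1239416174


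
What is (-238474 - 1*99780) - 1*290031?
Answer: -628285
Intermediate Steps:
(-238474 - 1*99780) - 1*290031 = (-238474 - 99780) - 290031 = -338254 - 290031 = -628285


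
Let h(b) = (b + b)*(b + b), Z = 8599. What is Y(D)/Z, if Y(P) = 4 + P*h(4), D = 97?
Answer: 6212/8599 ≈ 0.72241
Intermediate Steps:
h(b) = 4*b² (h(b) = (2*b)*(2*b) = 4*b²)
Y(P) = 4 + 64*P (Y(P) = 4 + P*(4*4²) = 4 + P*(4*16) = 4 + P*64 = 4 + 64*P)
Y(D)/Z = (4 + 64*97)/8599 = (4 + 6208)*(1/8599) = 6212*(1/8599) = 6212/8599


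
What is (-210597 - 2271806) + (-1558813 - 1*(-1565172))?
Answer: -2476044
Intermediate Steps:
(-210597 - 2271806) + (-1558813 - 1*(-1565172)) = -2482403 + (-1558813 + 1565172) = -2482403 + 6359 = -2476044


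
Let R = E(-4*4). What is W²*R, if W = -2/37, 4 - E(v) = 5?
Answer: -4/1369 ≈ -0.0029218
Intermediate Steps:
E(v) = -1 (E(v) = 4 - 1*5 = 4 - 5 = -1)
W = -2/37 (W = -2*1/37 = -2/37 ≈ -0.054054)
R = -1
W²*R = (-2/37)²*(-1) = (4/1369)*(-1) = -4/1369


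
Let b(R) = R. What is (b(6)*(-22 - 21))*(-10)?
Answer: 2580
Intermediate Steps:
(b(6)*(-22 - 21))*(-10) = (6*(-22 - 21))*(-10) = (6*(-43))*(-10) = -258*(-10) = 2580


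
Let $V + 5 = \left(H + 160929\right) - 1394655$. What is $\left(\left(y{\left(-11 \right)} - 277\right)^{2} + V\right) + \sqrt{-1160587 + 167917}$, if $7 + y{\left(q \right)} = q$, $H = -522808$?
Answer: $-1669514 + i \sqrt{992670} \approx -1.6695 \cdot 10^{6} + 996.33 i$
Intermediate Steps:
$y{\left(q \right)} = -7 + q$
$V = -1756539$ ($V = -5 + \left(\left(-522808 + 160929\right) - 1394655\right) = -5 - 1756534 = -1756539$)
$\left(\left(y{\left(-11 \right)} - 277\right)^{2} + V\right) + \sqrt{-1160587 + 167917} = \left(\left(\left(-7 - 11\right) - 277\right)^{2} - 1756539\right) + \sqrt{-1160587 + 167917} = \left(\left(-18 - 277\right)^{2} - 1756539\right) + \sqrt{-992670} = \left(\left(-295\right)^{2} - 1756539\right) + i \sqrt{992670} = \left(87025 - 1756539\right) + i \sqrt{992670} = -1669514 + i \sqrt{992670}$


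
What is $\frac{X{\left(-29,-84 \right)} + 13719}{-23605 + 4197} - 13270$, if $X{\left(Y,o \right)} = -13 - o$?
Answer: $- \frac{128778975}{9704} \approx -13271.0$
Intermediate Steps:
$\frac{X{\left(-29,-84 \right)} + 13719}{-23605 + 4197} - 13270 = \frac{\left(-13 - -84\right) + 13719}{-23605 + 4197} - 13270 = \frac{\left(-13 + 84\right) + 13719}{-19408} - 13270 = \left(71 + 13719\right) \left(- \frac{1}{19408}\right) - 13270 = 13790 \left(- \frac{1}{19408}\right) - 13270 = - \frac{6895}{9704} - 13270 = - \frac{128778975}{9704}$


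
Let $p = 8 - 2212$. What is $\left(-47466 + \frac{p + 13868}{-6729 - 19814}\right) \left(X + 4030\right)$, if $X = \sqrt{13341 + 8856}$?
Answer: $- \frac{5077403859060}{26543} - \frac{8819311914 \sqrt{453}}{26543} \approx -1.9836 \cdot 10^{8}$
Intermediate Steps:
$p = -2204$ ($p = 8 - 2212 = -2204$)
$X = 7 \sqrt{453}$ ($X = \sqrt{22197} = 7 \sqrt{453} \approx 148.99$)
$\left(-47466 + \frac{p + 13868}{-6729 - 19814}\right) \left(X + 4030\right) = \left(-47466 + \frac{-2204 + 13868}{-6729 - 19814}\right) \left(7 \sqrt{453} + 4030\right) = \left(-47466 + \frac{11664}{-26543}\right) \left(4030 + 7 \sqrt{453}\right) = \left(-47466 + 11664 \left(- \frac{1}{26543}\right)\right) \left(4030 + 7 \sqrt{453}\right) = \left(-47466 - \frac{11664}{26543}\right) \left(4030 + 7 \sqrt{453}\right) = - \frac{1259901702 \left(4030 + 7 \sqrt{453}\right)}{26543} = - \frac{5077403859060}{26543} - \frac{8819311914 \sqrt{453}}{26543}$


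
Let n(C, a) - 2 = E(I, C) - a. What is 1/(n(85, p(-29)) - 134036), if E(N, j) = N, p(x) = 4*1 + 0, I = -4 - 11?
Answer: -1/134053 ≈ -7.4597e-6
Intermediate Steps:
I = -15
p(x) = 4 (p(x) = 4 + 0 = 4)
n(C, a) = -13 - a (n(C, a) = 2 + (-15 - a) = -13 - a)
1/(n(85, p(-29)) - 134036) = 1/((-13 - 1*4) - 134036) = 1/((-13 - 4) - 134036) = 1/(-17 - 134036) = 1/(-134053) = -1/134053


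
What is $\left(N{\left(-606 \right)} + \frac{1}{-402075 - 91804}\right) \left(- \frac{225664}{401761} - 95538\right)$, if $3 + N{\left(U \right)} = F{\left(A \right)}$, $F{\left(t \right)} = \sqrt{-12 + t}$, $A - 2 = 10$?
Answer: $\frac{2472639183029492}{8627013953} \approx 2.8662 \cdot 10^{5}$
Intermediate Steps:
$A = 12$ ($A = 2 + 10 = 12$)
$N{\left(U \right)} = -3$ ($N{\left(U \right)} = -3 + \sqrt{-12 + 12} = -3 + \sqrt{0} = -3 + 0 = -3$)
$\left(N{\left(-606 \right)} + \frac{1}{-402075 - 91804}\right) \left(- \frac{225664}{401761} - 95538\right) = \left(-3 + \frac{1}{-402075 - 91804}\right) \left(- \frac{225664}{401761} - 95538\right) = \left(-3 + \frac{1}{-493879}\right) \left(\left(-225664\right) \frac{1}{401761} - 95538\right) = \left(-3 - \frac{1}{493879}\right) \left(- \frac{225664}{401761} - 95538\right) = \left(- \frac{1481638}{493879}\right) \left(- \frac{38383668082}{401761}\right) = \frac{2472639183029492}{8627013953}$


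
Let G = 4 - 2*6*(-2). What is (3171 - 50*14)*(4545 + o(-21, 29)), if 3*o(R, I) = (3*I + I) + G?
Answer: 11349303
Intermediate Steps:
G = 28 (G = 4 - 12*(-2) = 4 + 24 = 28)
o(R, I) = 28/3 + 4*I/3 (o(R, I) = ((3*I + I) + 28)/3 = (4*I + 28)/3 = (28 + 4*I)/3 = 28/3 + 4*I/3)
(3171 - 50*14)*(4545 + o(-21, 29)) = (3171 - 50*14)*(4545 + (28/3 + (4/3)*29)) = (3171 - 700)*(4545 + (28/3 + 116/3)) = 2471*(4545 + 48) = 2471*4593 = 11349303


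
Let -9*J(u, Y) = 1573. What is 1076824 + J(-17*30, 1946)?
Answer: 9689843/9 ≈ 1.0767e+6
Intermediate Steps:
J(u, Y) = -1573/9 (J(u, Y) = -⅑*1573 = -1573/9)
1076824 + J(-17*30, 1946) = 1076824 - 1573/9 = 9689843/9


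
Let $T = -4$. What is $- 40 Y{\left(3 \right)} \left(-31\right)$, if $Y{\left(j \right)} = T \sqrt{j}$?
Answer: $- 4960 \sqrt{3} \approx -8591.0$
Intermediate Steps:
$Y{\left(j \right)} = - 4 \sqrt{j}$
$- 40 Y{\left(3 \right)} \left(-31\right) = - 40 \left(- 4 \sqrt{3}\right) \left(-31\right) = - - 160 \sqrt{3} \left(-31\right) = - 4960 \sqrt{3}$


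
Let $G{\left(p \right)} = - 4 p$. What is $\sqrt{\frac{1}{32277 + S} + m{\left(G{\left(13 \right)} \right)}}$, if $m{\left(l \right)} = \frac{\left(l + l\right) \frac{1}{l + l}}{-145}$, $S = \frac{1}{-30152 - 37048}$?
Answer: $\frac{i \sqrt{679105845080993904145}}{314507087855} \approx 0.082859 i$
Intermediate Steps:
$S = - \frac{1}{67200}$ ($S = \frac{1}{-67200} = - \frac{1}{67200} \approx -1.4881 \cdot 10^{-5}$)
$m{\left(l \right)} = - \frac{1}{145}$ ($m{\left(l \right)} = \frac{2 l}{2 l} \left(- \frac{1}{145}\right) = 2 l \frac{1}{2 l} \left(- \frac{1}{145}\right) = 1 \left(- \frac{1}{145}\right) = - \frac{1}{145}$)
$\sqrt{\frac{1}{32277 + S} + m{\left(G{\left(13 \right)} \right)}} = \sqrt{\frac{1}{32277 - \frac{1}{67200}} - \frac{1}{145}} = \sqrt{\frac{1}{\frac{2169014399}{67200}} - \frac{1}{145}} = \sqrt{\frac{67200}{2169014399} - \frac{1}{145}} = \sqrt{- \frac{2159270399}{314507087855}} = \frac{i \sqrt{679105845080993904145}}{314507087855}$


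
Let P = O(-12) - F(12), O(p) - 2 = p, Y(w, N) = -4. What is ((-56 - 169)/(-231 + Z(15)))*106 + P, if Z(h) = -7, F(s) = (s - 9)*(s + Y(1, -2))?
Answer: 7879/119 ≈ 66.210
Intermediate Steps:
O(p) = 2 + p
F(s) = (-9 + s)*(-4 + s) (F(s) = (s - 9)*(s - 4) = (-9 + s)*(-4 + s))
P = -34 (P = (2 - 12) - (36 + 12² - 13*12) = -10 - (36 + 144 - 156) = -10 - 1*24 = -10 - 24 = -34)
((-56 - 169)/(-231 + Z(15)))*106 + P = ((-56 - 169)/(-231 - 7))*106 - 34 = -225/(-238)*106 - 34 = -225*(-1/238)*106 - 34 = (225/238)*106 - 34 = 11925/119 - 34 = 7879/119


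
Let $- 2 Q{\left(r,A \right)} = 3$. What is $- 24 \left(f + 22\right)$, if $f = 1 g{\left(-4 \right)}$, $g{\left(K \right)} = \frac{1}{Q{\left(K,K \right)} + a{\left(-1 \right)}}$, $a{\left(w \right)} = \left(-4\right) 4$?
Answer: $- \frac{18432}{35} \approx -526.63$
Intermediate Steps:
$Q{\left(r,A \right)} = - \frac{3}{2}$ ($Q{\left(r,A \right)} = \left(- \frac{1}{2}\right) 3 = - \frac{3}{2}$)
$a{\left(w \right)} = -16$
$g{\left(K \right)} = - \frac{2}{35}$ ($g{\left(K \right)} = \frac{1}{- \frac{3}{2} - 16} = \frac{1}{- \frac{35}{2}} = - \frac{2}{35}$)
$f = - \frac{2}{35}$ ($f = 1 \left(- \frac{2}{35}\right) = - \frac{2}{35} \approx -0.057143$)
$- 24 \left(f + 22\right) = - 24 \left(- \frac{2}{35} + 22\right) = \left(-24\right) \frac{768}{35} = - \frac{18432}{35}$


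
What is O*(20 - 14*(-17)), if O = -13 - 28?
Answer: -10578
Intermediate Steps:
O = -41
O*(20 - 14*(-17)) = -41*(20 - 14*(-17)) = -41*(20 + 238) = -41*258 = -10578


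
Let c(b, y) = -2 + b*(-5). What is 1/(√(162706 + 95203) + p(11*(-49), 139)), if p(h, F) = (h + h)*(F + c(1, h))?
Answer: -142296/20247893707 - √257909/20247893707 ≈ -7.0528e-6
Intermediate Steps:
c(b, y) = -2 - 5*b
p(h, F) = 2*h*(-7 + F) (p(h, F) = (h + h)*(F + (-2 - 5*1)) = (2*h)*(F + (-2 - 5)) = (2*h)*(F - 7) = (2*h)*(-7 + F) = 2*h*(-7 + F))
1/(√(162706 + 95203) + p(11*(-49), 139)) = 1/(√(162706 + 95203) + 2*(11*(-49))*(-7 + 139)) = 1/(√257909 + 2*(-539)*132) = 1/(√257909 - 142296) = 1/(-142296 + √257909)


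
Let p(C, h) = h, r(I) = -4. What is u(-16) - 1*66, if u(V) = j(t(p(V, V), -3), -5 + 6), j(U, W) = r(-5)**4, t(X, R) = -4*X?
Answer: 190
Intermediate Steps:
j(U, W) = 256 (j(U, W) = (-4)**4 = 256)
u(V) = 256
u(-16) - 1*66 = 256 - 1*66 = 256 - 66 = 190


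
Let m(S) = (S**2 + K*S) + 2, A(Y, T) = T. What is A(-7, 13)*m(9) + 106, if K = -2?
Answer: 951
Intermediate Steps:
m(S) = 2 + S**2 - 2*S (m(S) = (S**2 - 2*S) + 2 = 2 + S**2 - 2*S)
A(-7, 13)*m(9) + 106 = 13*(2 + 9**2 - 2*9) + 106 = 13*(2 + 81 - 18) + 106 = 13*65 + 106 = 845 + 106 = 951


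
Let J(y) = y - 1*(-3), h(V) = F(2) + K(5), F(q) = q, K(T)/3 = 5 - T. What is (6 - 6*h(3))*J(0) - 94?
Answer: -112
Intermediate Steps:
K(T) = 15 - 3*T (K(T) = 3*(5 - T) = 15 - 3*T)
h(V) = 2 (h(V) = 2 + (15 - 3*5) = 2 + (15 - 15) = 2 + 0 = 2)
J(y) = 3 + y (J(y) = y + 3 = 3 + y)
(6 - 6*h(3))*J(0) - 94 = (6 - 6*2)*(3 + 0) - 94 = (6 - 12)*3 - 94 = -6*3 - 94 = -18 - 94 = -112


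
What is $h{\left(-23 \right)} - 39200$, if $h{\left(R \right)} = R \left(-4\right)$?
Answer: $-39108$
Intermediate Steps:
$h{\left(R \right)} = - 4 R$
$h{\left(-23 \right)} - 39200 = \left(-4\right) \left(-23\right) - 39200 = 92 - 39200 = -39108$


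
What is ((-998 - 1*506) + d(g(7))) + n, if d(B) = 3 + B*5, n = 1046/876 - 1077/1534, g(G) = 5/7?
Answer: -1760114513/1175811 ≈ -1496.9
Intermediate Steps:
g(G) = 5/7 (g(G) = 5*(⅐) = 5/7)
n = 82639/167973 (n = 1046*(1/876) - 1077*1/1534 = 523/438 - 1077/1534 = 82639/167973 ≈ 0.49198)
d(B) = 3 + 5*B
((-998 - 1*506) + d(g(7))) + n = ((-998 - 1*506) + (3 + 5*(5/7))) + 82639/167973 = ((-998 - 506) + (3 + 25/7)) + 82639/167973 = (-1504 + 46/7) + 82639/167973 = -10482/7 + 82639/167973 = -1760114513/1175811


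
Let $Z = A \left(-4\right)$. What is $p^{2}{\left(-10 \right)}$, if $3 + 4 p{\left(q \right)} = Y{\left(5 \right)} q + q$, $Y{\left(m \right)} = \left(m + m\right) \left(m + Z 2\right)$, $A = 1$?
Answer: $\frac{82369}{16} \approx 5148.1$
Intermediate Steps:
$Z = -4$ ($Z = 1 \left(-4\right) = -4$)
$Y{\left(m \right)} = 2 m \left(-8 + m\right)$ ($Y{\left(m \right)} = \left(m + m\right) \left(m - 8\right) = 2 m \left(m - 8\right) = 2 m \left(-8 + m\right)$)
$p{\left(q \right)} = - \frac{3}{4} - \frac{29 q}{4}$ ($p{\left(q \right)} = - \frac{3}{4} + \frac{2 \cdot 5 \left(-8 + 5\right) q + q}{4} = - \frac{3}{4} + \frac{2 \cdot 5 \left(-3\right) q + q}{4} = - \frac{3}{4} + \frac{- 30 q + q}{4} = - \frac{3}{4} + \frac{\left(-29\right) q}{4} = - \frac{3}{4} - \frac{29 q}{4}$)
$p^{2}{\left(-10 \right)} = \left(- \frac{3}{4} - - \frac{145}{2}\right)^{2} = \left(- \frac{3}{4} + \frac{145}{2}\right)^{2} = \left(\frac{287}{4}\right)^{2} = \frac{82369}{16}$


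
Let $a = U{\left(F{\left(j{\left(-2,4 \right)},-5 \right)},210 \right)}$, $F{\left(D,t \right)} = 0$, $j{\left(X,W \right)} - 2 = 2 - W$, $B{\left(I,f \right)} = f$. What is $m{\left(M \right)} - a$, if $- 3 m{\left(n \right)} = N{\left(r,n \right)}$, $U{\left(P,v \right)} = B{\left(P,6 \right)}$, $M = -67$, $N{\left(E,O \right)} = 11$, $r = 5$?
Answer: $- \frac{29}{3} \approx -9.6667$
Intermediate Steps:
$j{\left(X,W \right)} = 4 - W$ ($j{\left(X,W \right)} = 2 - \left(-2 + W\right) = 4 - W$)
$U{\left(P,v \right)} = 6$
$m{\left(n \right)} = - \frac{11}{3}$ ($m{\left(n \right)} = \left(- \frac{1}{3}\right) 11 = - \frac{11}{3}$)
$a = 6$
$m{\left(M \right)} - a = - \frac{11}{3} - 6 = - \frac{29}{3}$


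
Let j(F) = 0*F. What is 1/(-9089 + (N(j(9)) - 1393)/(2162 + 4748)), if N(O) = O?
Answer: -6910/62806383 ≈ -0.00011002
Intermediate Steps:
j(F) = 0
1/(-9089 + (N(j(9)) - 1393)/(2162 + 4748)) = 1/(-9089 + (0 - 1393)/(2162 + 4748)) = 1/(-9089 - 1393/6910) = 1/(-62806383/6910) = -6910/62806383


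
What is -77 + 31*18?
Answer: 481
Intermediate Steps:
-77 + 31*18 = -77 + 558 = 481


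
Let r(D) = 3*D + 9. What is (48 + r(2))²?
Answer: 3969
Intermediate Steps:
r(D) = 9 + 3*D
(48 + r(2))² = (48 + (9 + 3*2))² = (48 + (9 + 6))² = (48 + 15)² = 63² = 3969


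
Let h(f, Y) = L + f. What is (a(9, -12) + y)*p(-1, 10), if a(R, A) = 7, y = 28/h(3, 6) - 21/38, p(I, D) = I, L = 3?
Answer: -1267/114 ≈ -11.114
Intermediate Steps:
h(f, Y) = 3 + f
y = 469/114 (y = 28/(3 + 3) - 21/38 = 28/6 - 21*1/38 = 28*(⅙) - 21/38 = 14/3 - 21/38 = 469/114 ≈ 4.1140)
(a(9, -12) + y)*p(-1, 10) = (7 + 469/114)*(-1) = (1267/114)*(-1) = -1267/114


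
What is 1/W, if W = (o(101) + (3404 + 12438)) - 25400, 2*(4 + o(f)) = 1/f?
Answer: -202/1931523 ≈ -0.00010458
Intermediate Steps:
o(f) = -4 + 1/(2*f)
W = -1931523/202 (W = ((-4 + (½)/101) + (3404 + 12438)) - 25400 = ((-4 + (½)*(1/101)) + 15842) - 25400 = ((-4 + 1/202) + 15842) - 25400 = (-807/202 + 15842) - 25400 = 3199277/202 - 25400 = -1931523/202 ≈ -9562.0)
1/W = 1/(-1931523/202) = -202/1931523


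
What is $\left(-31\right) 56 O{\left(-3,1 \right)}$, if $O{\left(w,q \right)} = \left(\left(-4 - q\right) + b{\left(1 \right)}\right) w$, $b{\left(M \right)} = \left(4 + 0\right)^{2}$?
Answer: $57288$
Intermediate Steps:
$b{\left(M \right)} = 16$ ($b{\left(M \right)} = 4^{2} = 16$)
$O{\left(w,q \right)} = w \left(12 - q\right)$ ($O{\left(w,q \right)} = \left(\left(-4 - q\right) + 16\right) w = \left(12 - q\right) w = w \left(12 - q\right)$)
$\left(-31\right) 56 O{\left(-3,1 \right)} = \left(-31\right) 56 \left(- 3 \left(12 - 1\right)\right) = - 1736 \left(- 3 \left(12 - 1\right)\right) = - 1736 \left(\left(-3\right) 11\right) = \left(-1736\right) \left(-33\right) = 57288$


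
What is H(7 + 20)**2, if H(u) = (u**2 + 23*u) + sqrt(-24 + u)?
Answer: (1350 + sqrt(3))**2 ≈ 1.8272e+6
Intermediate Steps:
H(u) = u**2 + sqrt(-24 + u) + 23*u
H(7 + 20)**2 = ((7 + 20)**2 + sqrt(-24 + (7 + 20)) + 23*(7 + 20))**2 = (27**2 + sqrt(-24 + 27) + 23*27)**2 = (729 + sqrt(3) + 621)**2 = (1350 + sqrt(3))**2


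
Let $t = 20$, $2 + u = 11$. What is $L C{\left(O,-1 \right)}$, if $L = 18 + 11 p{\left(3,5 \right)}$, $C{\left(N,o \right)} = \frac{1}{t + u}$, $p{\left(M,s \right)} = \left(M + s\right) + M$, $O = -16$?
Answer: $\frac{139}{29} \approx 4.7931$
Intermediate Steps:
$u = 9$ ($u = -2 + 11 = 9$)
$p{\left(M,s \right)} = s + 2 M$
$C{\left(N,o \right)} = \frac{1}{29}$ ($C{\left(N,o \right)} = \frac{1}{20 + 9} = \frac{1}{29}$)
$L = 139$ ($L = 18 + 11 \left(5 + 2 \cdot 3\right) = 18 + 11 \left(5 + 6\right) = 18 + 11 \cdot 11 = 18 + 121 = 139$)
$L C{\left(O,-1 \right)} = 139 \cdot \frac{1}{29} = \frac{139}{29}$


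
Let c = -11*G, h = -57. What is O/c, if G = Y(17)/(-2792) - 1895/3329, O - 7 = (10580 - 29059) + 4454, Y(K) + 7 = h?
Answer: -378753646/162371 ≈ -2332.6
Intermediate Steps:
Y(K) = -64 (Y(K) = -7 - 57 = -64)
O = -14018 (O = 7 + ((10580 - 29059) + 4454) = 7 + (-18479 + 4454) = 7 - 14025 = -14018)
G = -634723/1161821 (G = -64/(-2792) - 1895/3329 = -64*(-1/2792) - 1895*1/3329 = 8/349 - 1895/3329 = -634723/1161821 ≈ -0.54632)
c = 6981953/1161821 (c = -11*(-634723/1161821) = 6981953/1161821 ≈ 6.0095)
O/c = -14018/6981953/1161821 = -14018*1161821/6981953 = -378753646/162371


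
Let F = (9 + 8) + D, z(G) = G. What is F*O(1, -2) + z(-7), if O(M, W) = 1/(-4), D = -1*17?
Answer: -7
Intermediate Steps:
D = -17
O(M, W) = -¼
F = 0 (F = (9 + 8) - 17 = 17 - 17 = 0)
F*O(1, -2) + z(-7) = 0*(-¼) - 7 = 0 - 7 = -7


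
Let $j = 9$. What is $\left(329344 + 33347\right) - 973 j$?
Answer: $353934$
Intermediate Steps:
$\left(329344 + 33347\right) - 973 j = \left(329344 + 33347\right) - 8757 = 362691 - 8757 = 353934$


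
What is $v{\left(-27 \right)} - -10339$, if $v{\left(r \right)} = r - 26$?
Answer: $10286$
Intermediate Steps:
$v{\left(r \right)} = -26 + r$
$v{\left(-27 \right)} - -10339 = \left(-26 - 27\right) - -10339 = -53 + 10339 = 10286$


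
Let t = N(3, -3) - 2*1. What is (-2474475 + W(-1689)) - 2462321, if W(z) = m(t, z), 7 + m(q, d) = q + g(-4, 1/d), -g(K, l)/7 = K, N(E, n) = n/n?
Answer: -4936776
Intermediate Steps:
N(E, n) = 1
g(K, l) = -7*K
t = -1 (t = 1 - 2*1 = 1 - 2 = -1)
m(q, d) = 21 + q (m(q, d) = -7 + (q - 7*(-4)) = -7 + (q + 28) = -7 + (28 + q) = 21 + q)
W(z) = 20 (W(z) = 21 - 1 = 20)
(-2474475 + W(-1689)) - 2462321 = (-2474475 + 20) - 2462321 = -2474455 - 2462321 = -4936776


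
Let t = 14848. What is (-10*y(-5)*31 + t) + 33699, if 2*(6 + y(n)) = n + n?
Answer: 51957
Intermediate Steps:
y(n) = -6 + n (y(n) = -6 + (n + n)/2 = -6 + (2*n)/2 = -6 + n)
(-10*y(-5)*31 + t) + 33699 = (-10*(-6 - 5)*31 + 14848) + 33699 = (-10*(-11)*31 + 14848) + 33699 = (110*31 + 14848) + 33699 = (3410 + 14848) + 33699 = 18258 + 33699 = 51957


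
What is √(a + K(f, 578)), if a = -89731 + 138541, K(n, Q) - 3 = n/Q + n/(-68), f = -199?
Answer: √56430813/34 ≈ 220.94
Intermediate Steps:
K(n, Q) = 3 - n/68 + n/Q (K(n, Q) = 3 + (n/Q + n/(-68)) = 3 + (n/Q + n*(-1/68)) = 3 + (n/Q - n/68) = 3 + (-n/68 + n/Q) = 3 - n/68 + n/Q)
a = 48810
√(a + K(f, 578)) = √(48810 + (3 - 1/68*(-199) - 199/578)) = √(48810 + (3 + 199/68 - 199*1/578)) = √(48810 + (3 + 199/68 - 199/578)) = √(48810 + 6453/1156) = √(56430813/1156) = √56430813/34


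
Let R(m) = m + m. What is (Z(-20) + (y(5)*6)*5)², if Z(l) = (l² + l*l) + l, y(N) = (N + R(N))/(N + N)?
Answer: 680625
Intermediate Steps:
R(m) = 2*m
y(N) = 3/2 (y(N) = (N + 2*N)/(N + N) = (3*N)/((2*N)) = (3*N)*(1/(2*N)) = 3/2)
Z(l) = l + 2*l² (Z(l) = (l² + l²) + l = 2*l² + l = l + 2*l²)
(Z(-20) + (y(5)*6)*5)² = (-20*(1 + 2*(-20)) + ((3/2)*6)*5)² = (-20*(1 - 40) + 9*5)² = (-20*(-39) + 45)² = (780 + 45)² = 825² = 680625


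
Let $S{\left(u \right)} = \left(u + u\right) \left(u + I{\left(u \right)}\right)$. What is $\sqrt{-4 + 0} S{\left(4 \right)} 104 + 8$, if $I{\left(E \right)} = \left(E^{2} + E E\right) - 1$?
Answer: $8 + 58240 i \approx 8.0 + 58240.0 i$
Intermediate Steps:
$I{\left(E \right)} = -1 + 2 E^{2}$ ($I{\left(E \right)} = \left(E^{2} + E^{2}\right) - 1 = 2 E^{2} - 1 = -1 + 2 E^{2}$)
$S{\left(u \right)} = 2 u \left(-1 + u + 2 u^{2}\right)$ ($S{\left(u \right)} = \left(u + u\right) \left(u + \left(-1 + 2 u^{2}\right)\right) = 2 u \left(-1 + u + 2 u^{2}\right)$)
$\sqrt{-4 + 0} S{\left(4 \right)} 104 + 8 = \sqrt{-4 + 0} \cdot 2 \cdot 4 \left(-1 + 4 + 2 \cdot 4^{2}\right) 104 + 8 = \sqrt{-4} \cdot 2 \cdot 4 \left(-1 + 4 + 2 \cdot 16\right) 104 + 8 = 2 i 2 \cdot 4 \left(-1 + 4 + 32\right) 104 + 8 = 2 i 2 \cdot 4 \cdot 35 \cdot 104 + 8 = 2 i 280 \cdot 104 + 8 = 560 i 104 + 8 = 58240 i + 8 = 8 + 58240 i$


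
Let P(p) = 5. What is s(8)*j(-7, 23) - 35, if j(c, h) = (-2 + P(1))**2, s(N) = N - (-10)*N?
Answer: 757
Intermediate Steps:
s(N) = 11*N (s(N) = N + 10*N = 11*N)
j(c, h) = 9 (j(c, h) = (-2 + 5)**2 = 3**2 = 9)
s(8)*j(-7, 23) - 35 = (11*8)*9 - 35 = 88*9 - 35 = 792 - 35 = 757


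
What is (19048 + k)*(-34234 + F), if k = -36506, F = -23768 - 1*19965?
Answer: 1361147886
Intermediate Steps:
F = -43733 (F = -23768 - 19965 = -43733)
(19048 + k)*(-34234 + F) = (19048 - 36506)*(-34234 - 43733) = -17458*(-77967) = 1361147886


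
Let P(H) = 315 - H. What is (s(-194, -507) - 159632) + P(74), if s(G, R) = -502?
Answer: -159893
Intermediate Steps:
(s(-194, -507) - 159632) + P(74) = (-502 - 159632) + (315 - 1*74) = -160134 + (315 - 74) = -160134 + 241 = -159893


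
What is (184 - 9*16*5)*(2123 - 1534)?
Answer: -315704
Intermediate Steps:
(184 - 9*16*5)*(2123 - 1534) = (184 - 144*5)*589 = (184 - 720)*589 = -536*589 = -315704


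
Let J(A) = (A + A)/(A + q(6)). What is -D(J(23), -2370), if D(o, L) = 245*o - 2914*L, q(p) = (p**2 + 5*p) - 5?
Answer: -41437885/6 ≈ -6.9063e+6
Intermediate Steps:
q(p) = -5 + p**2 + 5*p
J(A) = 2*A/(61 + A) (J(A) = (A + A)/(A + (-5 + 6**2 + 5*6)) = (2*A)/(A + (-5 + 36 + 30)) = (2*A)/(A + 61) = (2*A)/(61 + A) = 2*A/(61 + A))
D(o, L) = -2914*L + 245*o
-D(J(23), -2370) = -(-2914*(-2370) + 245*(2*23/(61 + 23))) = -(6906180 + 245*(2*23/84)) = -(6906180 + 245*(2*23*(1/84))) = -(6906180 + 245*(23/42)) = -(6906180 + 805/6) = -1*41437885/6 = -41437885/6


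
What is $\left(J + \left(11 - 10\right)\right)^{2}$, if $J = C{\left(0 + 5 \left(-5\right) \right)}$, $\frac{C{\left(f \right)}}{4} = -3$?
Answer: $121$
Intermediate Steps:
$C{\left(f \right)} = -12$ ($C{\left(f \right)} = 4 \left(-3\right) = -12$)
$J = -12$
$\left(J + \left(11 - 10\right)\right)^{2} = \left(-12 + \left(11 - 10\right)\right)^{2} = \left(-12 + 1\right)^{2} = \left(-11\right)^{2} = 121$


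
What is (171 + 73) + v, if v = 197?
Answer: 441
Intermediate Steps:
(171 + 73) + v = (171 + 73) + 197 = 244 + 197 = 441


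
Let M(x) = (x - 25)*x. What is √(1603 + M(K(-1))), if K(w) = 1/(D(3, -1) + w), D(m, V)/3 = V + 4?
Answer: 3*√11377/8 ≈ 39.999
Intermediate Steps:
D(m, V) = 12 + 3*V (D(m, V) = 3*(V + 4) = 3*(4 + V) = 12 + 3*V)
K(w) = 1/(9 + w) (K(w) = 1/((12 + 3*(-1)) + w) = 1/((12 - 3) + w) = 1/(9 + w))
M(x) = x*(-25 + x) (M(x) = (-25 + x)*x = x*(-25 + x))
√(1603 + M(K(-1))) = √(1603 + (-25 + 1/(9 - 1))/(9 - 1)) = √(1603 + (-25 + 1/8)/8) = √(1603 + (-25 + ⅛)/8) = √(1603 + (⅛)*(-199/8)) = √(1603 - 199/64) = √(102393/64) = 3*√11377/8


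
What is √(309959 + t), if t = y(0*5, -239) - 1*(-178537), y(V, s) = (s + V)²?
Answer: √545617 ≈ 738.66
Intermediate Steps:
y(V, s) = (V + s)²
t = 235658 (t = (0*5 - 239)² - 1*(-178537) = (0 - 239)² + 178537 = (-239)² + 178537 = 57121 + 178537 = 235658)
√(309959 + t) = √(309959 + 235658) = √545617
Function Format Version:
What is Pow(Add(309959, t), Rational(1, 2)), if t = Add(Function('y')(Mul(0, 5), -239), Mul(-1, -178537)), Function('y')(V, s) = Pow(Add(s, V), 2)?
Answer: Pow(545617, Rational(1, 2)) ≈ 738.66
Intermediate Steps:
Function('y')(V, s) = Pow(Add(V, s), 2)
t = 235658 (t = Add(Pow(Add(Mul(0, 5), -239), 2), Mul(-1, -178537)) = Add(Pow(Add(0, -239), 2), 178537) = Add(Pow(-239, 2), 178537) = Add(57121, 178537) = 235658)
Pow(Add(309959, t), Rational(1, 2)) = Pow(Add(309959, 235658), Rational(1, 2)) = Pow(545617, Rational(1, 2))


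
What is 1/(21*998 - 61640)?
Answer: -1/40682 ≈ -2.4581e-5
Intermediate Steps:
1/(21*998 - 61640) = 1/(20958 - 61640) = 1/(-40682) = -1/40682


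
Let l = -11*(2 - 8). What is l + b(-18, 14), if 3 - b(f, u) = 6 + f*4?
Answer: 135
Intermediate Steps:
b(f, u) = -3 - 4*f (b(f, u) = 3 - (6 + f*4) = 3 - (6 + 4*f) = 3 + (-6 - 4*f) = -3 - 4*f)
l = 66 (l = -11*(-6) = 66)
l + b(-18, 14) = 66 + (-3 - 4*(-18)) = 66 + (-3 + 72) = 66 + 69 = 135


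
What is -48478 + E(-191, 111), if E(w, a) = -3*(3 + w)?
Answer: -47914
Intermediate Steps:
E(w, a) = -9 - 3*w
-48478 + E(-191, 111) = -48478 + (-9 - 3*(-191)) = -48478 + (-9 + 573) = -48478 + 564 = -47914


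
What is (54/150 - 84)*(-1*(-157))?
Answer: -328287/25 ≈ -13131.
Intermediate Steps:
(54/150 - 84)*(-1*(-157)) = (54*(1/150) - 84)*157 = (9/25 - 84)*157 = -2091/25*157 = -328287/25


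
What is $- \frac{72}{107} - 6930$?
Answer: $- \frac{741582}{107} \approx -6930.7$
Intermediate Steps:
$- \frac{72}{107} - 6930 = - \frac{741582}{107}$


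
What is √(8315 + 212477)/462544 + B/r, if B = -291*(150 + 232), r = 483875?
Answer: -111162/483875 + √55198/231272 ≈ -0.22872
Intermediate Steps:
B = -111162 (B = -291*382 = -111162)
√(8315 + 212477)/462544 + B/r = √(8315 + 212477)/462544 - 111162/483875 = √220792*(1/462544) - 111162*1/483875 = (2*√55198)*(1/462544) - 111162/483875 = √55198/231272 - 111162/483875 = -111162/483875 + √55198/231272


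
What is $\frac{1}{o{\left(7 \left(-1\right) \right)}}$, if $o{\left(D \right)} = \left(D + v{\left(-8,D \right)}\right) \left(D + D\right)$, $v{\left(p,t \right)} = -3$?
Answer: $\frac{1}{140} \approx 0.0071429$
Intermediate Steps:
$o{\left(D \right)} = 2 D \left(-3 + D\right)$ ($o{\left(D \right)} = \left(D - 3\right) \left(D + D\right) = \left(-3 + D\right) 2 D = 2 D \left(-3 + D\right)$)
$\frac{1}{o{\left(7 \left(-1\right) \right)}} = \frac{1}{2 \cdot 7 \left(-1\right) \left(-3 + 7 \left(-1\right)\right)} = \frac{1}{2 \left(-7\right) \left(-3 - 7\right)} = \frac{1}{2 \left(-7\right) \left(-10\right)} = \frac{1}{140}$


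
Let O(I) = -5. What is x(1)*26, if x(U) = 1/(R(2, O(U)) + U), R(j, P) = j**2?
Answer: 26/5 ≈ 5.2000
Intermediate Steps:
x(U) = 1/(4 + U) (x(U) = 1/(2**2 + U) = 1/(4 + U))
x(1)*26 = 26/(4 + 1) = 26/5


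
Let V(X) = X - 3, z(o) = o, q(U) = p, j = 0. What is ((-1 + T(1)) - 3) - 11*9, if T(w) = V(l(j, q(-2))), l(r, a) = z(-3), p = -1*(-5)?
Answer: -109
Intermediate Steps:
p = 5
q(U) = 5
l(r, a) = -3
V(X) = -3 + X
T(w) = -6 (T(w) = -3 - 3 = -6)
((-1 + T(1)) - 3) - 11*9 = ((-1 - 6) - 3) - 11*9 = (-7 - 3) - 99 = -10 - 99 = -109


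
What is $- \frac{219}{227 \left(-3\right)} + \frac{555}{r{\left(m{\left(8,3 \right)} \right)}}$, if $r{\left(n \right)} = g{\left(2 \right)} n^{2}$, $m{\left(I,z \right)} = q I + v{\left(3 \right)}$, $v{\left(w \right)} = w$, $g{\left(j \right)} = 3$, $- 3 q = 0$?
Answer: $\frac{42652}{2043} \approx 20.877$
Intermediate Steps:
$q = 0$ ($q = \left(- \frac{1}{3}\right) 0 = 0$)
$m{\left(I,z \right)} = 3$ ($m{\left(I,z \right)} = 0 I + 3 = 0 + 3 = 3$)
$r{\left(n \right)} = 3 n^{2}$
$- \frac{219}{227 \left(-3\right)} + \frac{555}{r{\left(m{\left(8,3 \right)} \right)}} = - \frac{219}{227 \left(-3\right)} + \frac{555}{3 \cdot 3^{2}} = - \frac{219}{-681} + \frac{555}{3 \cdot 9} = \left(-219\right) \left(- \frac{1}{681}\right) + \frac{555}{27} = \frac{73}{227} + 555 \cdot \frac{1}{27} = \frac{73}{227} + \frac{185}{9} = \frac{42652}{2043}$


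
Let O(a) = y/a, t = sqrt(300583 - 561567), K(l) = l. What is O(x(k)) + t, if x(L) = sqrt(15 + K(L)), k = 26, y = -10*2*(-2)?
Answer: 40*sqrt(41)/41 + 2*I*sqrt(65246) ≈ 6.2469 + 510.87*I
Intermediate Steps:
t = 2*I*sqrt(65246) (t = sqrt(-260984) = 2*I*sqrt(65246) ≈ 510.87*I)
y = 40 (y = -20*(-2) = 40)
x(L) = sqrt(15 + L)
O(a) = 40/a
O(x(k)) + t = 40/(sqrt(15 + 26)) + 2*I*sqrt(65246) = 40/(sqrt(41)) + 2*I*sqrt(65246) = 40*(sqrt(41)/41) + 2*I*sqrt(65246) = 40*sqrt(41)/41 + 2*I*sqrt(65246)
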